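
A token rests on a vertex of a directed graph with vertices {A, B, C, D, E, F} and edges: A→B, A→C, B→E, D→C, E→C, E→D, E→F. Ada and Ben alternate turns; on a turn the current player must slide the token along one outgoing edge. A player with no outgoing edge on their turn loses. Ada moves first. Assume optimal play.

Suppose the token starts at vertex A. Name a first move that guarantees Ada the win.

Move to B.

Use the standard recursion: the mover loses at a terminal position; elsewhere, the mover wins exactly when some move hands the opponent an L position.
Every edge goes from a vertex to one that appears earlier in the order F, C, D, E, B, A, so processing vertices in that order labels each vertex after all of its successors.
F: no outgoing edge → L
C: no outgoing edge → L
D: reaches L-position C → W
E: reaches L-position C → W
B: only reaches E(W), which is W → L
A: reaches L-position B → W
From A, the L positions reachable in one move are: B, C. Any move reaching one of these is winning.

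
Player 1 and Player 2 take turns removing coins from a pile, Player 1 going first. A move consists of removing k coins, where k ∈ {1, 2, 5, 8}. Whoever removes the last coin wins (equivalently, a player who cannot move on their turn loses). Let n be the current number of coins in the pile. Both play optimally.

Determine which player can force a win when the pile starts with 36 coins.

Player 2 wins.

Compute win/loss labels from the base case upward. A position with no move is L. Any other position is W if it can reach an L in one move, else L.
n=0: no move → L
n=1: reaches L-position 0 → W
n=2: reaches L-position 0 → W
n=3: only reaches 2(W), 1(W), all W → L
n=4: reaches L-position 3 → W
n=5: reaches L-position 3 → W
n=6: only reaches 5(W), 4(W), 1(W), all W → L
n=7: reaches L-position 6 → W
n=8: reaches L-position 6 → W
n=9: only reaches 8(W), 7(W), 4(W), 1(W), all W → L
n=10: reaches L-position 9 → W
n=11: reaches L-position 9 → W
n=12: only reaches 11(W), 10(W), 7(W), 4(W), all W → L
n=13: reaches L-position 12 → W
n=14: reaches L-position 12 → W
n=15: only reaches 14(W), 13(W), 10(W), 7(W), all W → L
n=16: reaches L-position 15 → W
n=17: reaches L-position 15 → W
n=18: only reaches 17(W), 16(W), 13(W), 10(W), all W → L
n=19: reaches L-position 18 → W
n=20: reaches L-position 18 → W
n=21: only reaches 20(W), 19(W), 16(W), 13(W), all W → L
n=22: reaches L-position 21 → W
n=23: reaches L-position 21 → W
n=24: only reaches 23(W), 22(W), 19(W), 16(W), all W → L
n=25: reaches L-position 24 → W
n=26: reaches L-position 24 → W
n=27: only reaches 26(W), 25(W), 22(W), 19(W), all W → L
n=28: reaches L-position 27 → W
n=29: reaches L-position 27 → W
n=30: only reaches 29(W), 28(W), 25(W), 22(W), all W → L
n=31: reaches L-position 30 → W
n=32: reaches L-position 30 → W
n=33: only reaches 32(W), 31(W), 28(W), 25(W), all W → L
n=34: reaches L-position 33 → W
n=35: reaches L-position 33 → W
n=36: only reaches 35(W), 34(W), 31(W), 28(W), all W → L
The starting position 36 is L: whatever Player 1 does, the opponent receives a W position.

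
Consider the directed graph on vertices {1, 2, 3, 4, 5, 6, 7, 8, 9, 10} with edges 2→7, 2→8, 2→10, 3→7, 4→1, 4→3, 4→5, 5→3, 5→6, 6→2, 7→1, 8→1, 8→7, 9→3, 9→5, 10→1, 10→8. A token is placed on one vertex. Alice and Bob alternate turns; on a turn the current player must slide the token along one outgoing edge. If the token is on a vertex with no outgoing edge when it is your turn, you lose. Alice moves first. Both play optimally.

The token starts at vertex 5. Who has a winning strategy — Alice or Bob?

Alice wins.

Classify positions by backward induction: terminal positions (no move available) are L. From any other position, the mover wins iff some move reaches an L.
Every edge goes from a vertex to one that appears earlier in the order 1, 7, 8, 10, 2, 6, 3, 5, 4, 9, so processing vertices in that order labels each vertex after all of its successors.
1: no outgoing edge → L
7: →1(L), so W
8: →1(L), so W
10: →1(L), so W
2: →10(W), 8(W), 7(W) — all W, so L
6: →2(L), so W
3: →7(W) only, which is W, so L
5: →3(L), so W
4: →3(L), so W
9: →3(L), so W
The starting position 5 is W: Alice should move to 3, handing over an L position.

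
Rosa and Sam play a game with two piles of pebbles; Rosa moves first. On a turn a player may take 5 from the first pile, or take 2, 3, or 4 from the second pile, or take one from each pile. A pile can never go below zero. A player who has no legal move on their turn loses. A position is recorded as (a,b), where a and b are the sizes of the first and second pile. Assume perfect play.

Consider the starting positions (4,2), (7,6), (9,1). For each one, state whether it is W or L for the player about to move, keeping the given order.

(4,2): W, (7,6): L, (9,1): L

Label each position W (a win for the player to move) or L (a loss). A position with no legal move is L; any other position is W exactly when some move reaches an L, and L when every move reaches a W.
No move ever increases a pile, so every position that can arise here has a ≤ 9 and b ≤ 6; it is enough to label the cells with 0 ≤ a ≤ 9 and 0 ≤ b ≤ 6.
Every move lowers a or b (never raises either), so fill the grid row by row in increasing a, and left to right within a row: each cell's successors are then already labelled.
      b=0  b=1  b=2  b=3  b=4  b=5  b=6
a=0:    L    L    W    W    W    W    L
a=1:    L    W    W    W    W    L    L
a=2:    L    W    W    W    W    L    W
a=3:    L    W    W    W    W    L    W
a=4:    L    W    W    W    W    L    W
a=5:    W    W    L    L    W    W    W
a=6:    W    L    L    W    W    W    W
a=7:    W    L    W    W    W    W    L
a=8:    W    L    W    W    W    W    L
a=9:    W    L    W    W    W    W    L
Cells with no legal move (terminal, hence L): (0,0), (0,1), (1,0), (2,0), (3,0), (4,0).
The remaining L cells, each justified by listing all of its moves:
(0,6): only reaches (0,4)(W), (0,3)(W), (0,2)(W), all W → L
(1,5): only reaches (1,3)(W), (1,2)(W), (1,1)(W), (0,4)(W), all W → L
(1,6): only reaches (1,4)(W), (1,3)(W), (1,2)(W), (0,5)(W), all W → L
(2,5): only reaches (2,3)(W), (2,2)(W), (2,1)(W), (1,4)(W), all W → L
(3,5): only reaches (3,3)(W), (3,2)(W), (3,1)(W), (2,4)(W), all W → L
(4,5): only reaches (4,3)(W), (4,2)(W), (4,1)(W), (3,4)(W), all W → L
(5,2): only reaches (0,2)(W), (5,0)(W), (4,1)(W), all W → L
(5,3): only reaches (0,3)(W), (5,1)(W), (5,0)(W), (4,2)(W), all W → L
(6,1): only reaches (1,1)(W), (5,0)(W), all W → L
(6,2): only reaches (1,2)(W), (6,0)(W), (5,1)(W), all W → L
(7,1): only reaches (2,1)(W), (6,0)(W), all W → L
(7,6): only reaches (2,6)(W), (7,4)(W), (7,3)(W), (7,2)(W), (6,5)(W), all W → L
(8,1): only reaches (3,1)(W), (7,0)(W), all W → L
(8,6): only reaches (3,6)(W), (8,4)(W), (8,3)(W), (8,2)(W), (7,5)(W), all W → L
(9,1): only reaches (4,1)(W), (8,0)(W), all W → L
(9,6): only reaches (4,6)(W), (9,4)(W), (9,3)(W), (9,2)(W), (8,5)(W), all W → L
Every other cell has at least one move into one of the L cells above, so it is W.
(4,2): the move to (4,0) reaches an L cell, so W
(7,6): one of the L cells justified above, so L
(9,1): one of the L cells justified above, so L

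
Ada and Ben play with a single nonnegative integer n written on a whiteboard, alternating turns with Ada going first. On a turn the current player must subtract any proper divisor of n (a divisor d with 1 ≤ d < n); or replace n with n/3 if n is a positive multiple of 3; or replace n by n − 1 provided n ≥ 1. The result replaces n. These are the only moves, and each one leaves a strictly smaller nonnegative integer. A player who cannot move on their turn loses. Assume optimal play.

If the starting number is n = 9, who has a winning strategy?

Ben wins.

Work bottom-up. With no move the player to move loses. Otherwise the position is W if at least one move leads to an L position for the opponent, and L if every move leads to a W.
n=0: no move → L
n=1: reaches L-position 0 → W
n=2: only reaches 1(W), which is W → L
n=3: reaches L-position 2 → W
n=4: reaches L-position 2 → W
n=5: only reaches 4(W), which is W → L
n=6: reaches L-position 2 → W
n=7: only reaches 6(W), which is W → L
n=8: reaches L-position 7 → W
n=9: only reaches 3(W), 6(W), 8(W), all W → L
Every move from 9 reaches a W position, so the mover loses.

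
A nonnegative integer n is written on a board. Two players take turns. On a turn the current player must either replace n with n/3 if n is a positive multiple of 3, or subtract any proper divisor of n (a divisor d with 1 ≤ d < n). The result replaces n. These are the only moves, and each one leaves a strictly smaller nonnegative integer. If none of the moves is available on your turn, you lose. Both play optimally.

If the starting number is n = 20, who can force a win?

The first player wins.

Classify positions by backward induction: terminal positions (no move available) are L. From any other position, the mover wins iff some move reaches an L.
n=0: no move → L
n=1: no move → L
n=2: W (go to 1, an L position)
n=3: W (go to 1, an L position)
n=4: L (options 2(W), 3(W) are all W)
n=5: W (go to 4, an L position)
n=6: W (go to 4, an L position)
n=7: L (sole option 6(W) is W)
n=8: W (go to 4, an L position)
n=9: L (options 3(W), 6(W), 8(W) are all W)
n=10: W (go to 9, an L position)
n=11: L (sole option 10(W) is W)
n=12: W (go to 4, an L position)
n=13: L (sole option 12(W) is W)
n=14: W (go to 7, an L position)
n=15: L (options 5(W), 10(W), 12(W), 14(W) are all W)
n=16: W (go to 15, an L position)
n=17: L (sole option 16(W) is W)
n=18: W (go to 9, an L position)
n=19: L (sole option 18(W) is W)
n=20: W (go to 15, an L position)
The starting position 20 is W: the player to move should move to 15, handing over an L position.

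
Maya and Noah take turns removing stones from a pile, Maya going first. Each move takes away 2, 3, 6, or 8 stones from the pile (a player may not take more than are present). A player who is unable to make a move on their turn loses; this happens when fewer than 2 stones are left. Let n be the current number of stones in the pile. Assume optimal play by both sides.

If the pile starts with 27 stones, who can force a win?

Build the W/L table. Terminal = L. A non-terminal position is W if it has a move to some L; otherwise it is L.
n=0: no move → L
n=1: no move → L
n=2: reaches L-position 0 → W
n=3: reaches L-position 1 → W
n=4: reaches L-position 1 → W
n=5: only reaches 3(W), 2(W), all W → L
n=6: reaches L-position 0 → W
n=7: reaches L-position 5 → W
n=8: reaches L-position 5 → W
n=9: reaches L-position 1 → W
n=10: only reaches 8(W), 7(W), 4(W), 2(W), all W → L
n=11: reaches L-position 5 → W
n=12: reaches L-position 10 → W
n=13: reaches L-position 10 → W
n=14: only reaches 12(W), 11(W), 8(W), 6(W), all W → L
n=15: only reaches 13(W), 12(W), 9(W), 7(W), all W → L
n=16: reaches L-position 14 → W
n=17: reaches L-position 15 → W
n=18: reaches L-position 15 → W
n=19: only reaches 17(W), 16(W), 13(W), 11(W), all W → L
n=20: reaches L-position 14 → W
n=21: reaches L-position 19 → W
n=22: reaches L-position 19 → W
n=23: reaches L-position 15 → W
n=24: only reaches 22(W), 21(W), 18(W), 16(W), all W → L
n=25: reaches L-position 19 → W
n=26: reaches L-position 24 → W
n=27: reaches L-position 24 → W
The starting position 27 is W: Maya should remove 3, leaving 24, handing over an L position.

Maya wins.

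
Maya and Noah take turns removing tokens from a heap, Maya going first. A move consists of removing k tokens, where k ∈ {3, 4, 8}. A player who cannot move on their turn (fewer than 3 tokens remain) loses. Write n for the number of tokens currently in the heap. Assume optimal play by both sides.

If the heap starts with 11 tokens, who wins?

Maya wins.

Classify positions by backward induction: terminal positions (no move available) are L. From any other position, the mover wins iff some move reaches an L.
n=0: no move → L
n=1: no move → L
n=2: no move → L
n=3: reaches L-position 0 → W
n=4: reaches L-position 1 → W
n=5: reaches L-position 2 → W
n=6: reaches L-position 2 → W
n=7: only reaches 4(W), 3(W), all W → L
n=8: reaches L-position 0 → W
n=9: reaches L-position 1 → W
n=10: reaches L-position 7 → W
n=11: reaches L-position 7 → W
From 11 Maya can remove 4, leaving 7, reaching an L position.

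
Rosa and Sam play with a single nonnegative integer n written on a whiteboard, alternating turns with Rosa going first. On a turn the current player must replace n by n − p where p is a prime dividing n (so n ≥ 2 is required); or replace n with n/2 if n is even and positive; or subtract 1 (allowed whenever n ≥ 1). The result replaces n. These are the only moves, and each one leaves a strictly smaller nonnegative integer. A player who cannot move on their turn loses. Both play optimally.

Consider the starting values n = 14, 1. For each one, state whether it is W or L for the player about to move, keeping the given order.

14: L, 1: W

Classify positions by backward induction: terminal positions (no move available) are L. From any other position, the mover wins iff some move reaches an L.
n=0: no move → L
n=1: reaches L-position 0 → W
n=2: reaches L-position 0 → W
n=3: reaches L-position 0 → W
n=4: only reaches 2(W), 3(W), all W → L
n=5: reaches L-position 0 → W
n=6: reaches L-position 4 → W
n=7: reaches L-position 0 → W
n=8: reaches L-position 4 → W
n=9: only reaches 6(W), 8(W), all W → L
n=10: reaches L-position 9 → W
n=11: reaches L-position 0 → W
n=12: reaches L-position 9 → W
n=13: reaches L-position 0 → W
n=14: only reaches 7(W), 12(W), 13(W), all W → L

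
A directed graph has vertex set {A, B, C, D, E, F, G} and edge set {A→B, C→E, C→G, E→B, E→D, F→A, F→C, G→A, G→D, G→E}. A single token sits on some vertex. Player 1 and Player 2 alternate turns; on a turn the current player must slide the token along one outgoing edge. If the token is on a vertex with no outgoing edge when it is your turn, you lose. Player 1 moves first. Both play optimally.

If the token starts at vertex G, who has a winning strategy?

Positions with no move are L. A position that does have a move is losing for the player to move precisely when every available move leads to a winning position for the opponent. Fill in the labels:
Every edge goes from a vertex to one that appears earlier in the order D, B, A, E, G, C, F, so processing vertices in that order labels each vertex after all of its successors.
D: no outgoing edge → L
B: no outgoing edge → L
A: →B(L), so W
E: →B(L), so W
G: →D(L), so W
C: →G(W), E(W) — all W, so L
F: →C(L), so W
The starting position G is W: Player 1 should move to D, handing over an L position.

Player 1 wins.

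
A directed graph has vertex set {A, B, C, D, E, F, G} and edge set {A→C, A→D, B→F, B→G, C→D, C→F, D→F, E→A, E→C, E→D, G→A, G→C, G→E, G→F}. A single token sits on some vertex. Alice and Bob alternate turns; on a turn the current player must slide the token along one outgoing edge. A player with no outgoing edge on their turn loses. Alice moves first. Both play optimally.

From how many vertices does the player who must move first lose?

Work bottom-up. With no move the player to move loses. Otherwise the position is W if at least one move leads to an L position for the opponent, and L if every move leads to a W.
Every edge goes from a vertex to one that appears earlier in the order F, D, C, A, E, G, B, so processing vertices in that order labels each vertex after all of its successors.
F: no outgoing edge → L
D: W (go to F, an L position)
C: W (go to F, an L position)
A: L (options C(W), D(W) are all W)
E: W (go to A, an L position)
G: W (go to A, an L position)
B: W (go to F, an L position)
The L vertices are A, F; that is 2 in all.

2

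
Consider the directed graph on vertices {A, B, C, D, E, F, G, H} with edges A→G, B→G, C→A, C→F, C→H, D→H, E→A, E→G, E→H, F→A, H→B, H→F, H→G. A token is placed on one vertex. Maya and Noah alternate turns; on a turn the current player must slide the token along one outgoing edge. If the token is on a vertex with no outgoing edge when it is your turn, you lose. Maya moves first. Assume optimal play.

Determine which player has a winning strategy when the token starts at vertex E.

Maya wins.

Build the W/L table. Terminal = L. A non-terminal position is W if it has a move to some L; otherwise it is L.
Every edge goes from a vertex to one that appears earlier in the order G, A, F, B, H, C, E, D, so processing vertices in that order labels each vertex after all of its successors.
G: no outgoing edge → L
A: reaches L-position G → W
F: only reaches A(W), which is W → L
B: reaches L-position G → W
H: reaches L-position F → W
C: reaches L-position F → W
E: reaches L-position G → W
D: only reaches H(W), which is W → L
The starting position E is W: Maya should move to G, handing over an L position.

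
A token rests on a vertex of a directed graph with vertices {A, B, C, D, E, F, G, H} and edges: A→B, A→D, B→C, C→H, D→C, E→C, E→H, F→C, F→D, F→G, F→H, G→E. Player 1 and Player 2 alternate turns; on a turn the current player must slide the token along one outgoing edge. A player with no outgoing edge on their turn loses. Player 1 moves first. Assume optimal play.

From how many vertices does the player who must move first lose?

4

Compute win/loss labels from the base case upward. A position with no move is L. Any other position is W if it can reach an L in one move, else L.
Every edge goes from a vertex to one that appears earlier in the order H, C, E, B, D, A, G, F, so processing vertices in that order labels each vertex after all of its successors.
H: no outgoing edge → L
C: W (go to H, an L position)
E: W (go to H, an L position)
B: L (sole option C(W) is W)
D: L (sole option C(W) is W)
A: W (go to D, an L position)
G: L (sole option E(W) is W)
F: W (go to G, an L position)
The L vertices are B, D, G, H; that is 4 in all.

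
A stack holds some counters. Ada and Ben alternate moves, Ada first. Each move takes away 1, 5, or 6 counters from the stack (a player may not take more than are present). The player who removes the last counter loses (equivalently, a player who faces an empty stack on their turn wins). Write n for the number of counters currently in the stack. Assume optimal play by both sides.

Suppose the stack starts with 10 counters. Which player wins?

Use the standard recursion: the mover wins at a terminal position; elsewhere, the mover wins exactly when some move hands the opponent an L position.
n=0: no move; the opponent has just taken the last counter and therefore loses → W
n=1: the only move is to 0(W), a W ⇒ L
n=2: can move to 1, which is L ⇒ W
n=3: the only move is to 2(W), a W ⇒ L
n=4: can move to 3, which is L ⇒ W
n=5: moves to 4(W), 0(W); every one is W ⇒ L
n=6: can move to 5, which is L ⇒ W
n=7: can move to 1, which is L ⇒ W
n=8: can move to 3, which is L ⇒ W
n=9: can move to 3, which is L ⇒ W
n=10: can move to 5, which is L ⇒ W
The starting position 10 is W: Ada should remove 5, leaving 5, handing over an L position.

Ada wins.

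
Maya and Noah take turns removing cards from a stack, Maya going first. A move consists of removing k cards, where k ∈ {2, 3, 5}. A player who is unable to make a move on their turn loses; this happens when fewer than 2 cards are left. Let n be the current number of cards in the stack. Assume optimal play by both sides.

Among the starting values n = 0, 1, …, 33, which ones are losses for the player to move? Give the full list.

Compute win/loss labels from the base case upward. A position with no move is L. Any other position is W if it can reach an L in one move, else L.
n=0: no move → L
n=1: no move → L
n=2: W (go to 0, an L position)
n=3: W (go to 1, an L position)
n=4: W (go to 1, an L position)
n=5: W (go to 0, an L position)
n=6: W (go to 1, an L position)
n=7: L (options 5(W), 4(W), 2(W) are all W)
n=8: L (options 6(W), 5(W), 3(W) are all W)
n=9: W (go to 7, an L position)
n=10: W (go to 8, an L position)
n=11: W (go to 8, an L position)
n=12: W (go to 7, an L position)
n=13: W (go to 8, an L position)
n=14: L (options 12(W), 11(W), 9(W) are all W)
n=15: L (options 13(W), 12(W), 10(W) are all W)
n=16: W (go to 14, an L position)
n=17: W (go to 15, an L position)
n=18: W (go to 15, an L position)
n=19: W (go to 14, an L position)
n=20: W (go to 15, an L position)
n=21: L (options 19(W), 18(W), 16(W) are all W)
n=22: L (options 20(W), 19(W), 17(W) are all W)
n=23: W (go to 21, an L position)
n=24: W (go to 22, an L position)
n=25: W (go to 22, an L position)
n=26: W (go to 21, an L position)
n=27: W (go to 22, an L position)
n=28: L (options 26(W), 25(W), 23(W) are all W)
n=29: L (options 27(W), 26(W), 24(W) are all W)
n=30: W (go to 28, an L position)
n=31: W (go to 29, an L position)
n=32: W (go to 29, an L position)
n=33: W (go to 28, an L position)
Reading off the rows marked L gives the requested list; there are 10 such values of n.

0, 1, 7, 8, 14, 15, 21, 22, 28, 29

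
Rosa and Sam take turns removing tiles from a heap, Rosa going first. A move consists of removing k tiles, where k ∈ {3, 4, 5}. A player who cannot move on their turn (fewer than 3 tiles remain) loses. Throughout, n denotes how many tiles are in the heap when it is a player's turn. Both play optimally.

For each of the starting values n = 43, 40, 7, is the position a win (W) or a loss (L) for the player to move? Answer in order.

43: W, 40: L, 7: W

Compute win/loss labels from the base case upward. A position with no move is L. Any other position is W if it can reach an L in one move, else L.
n=0: no move → L
n=1: no move → L
n=2: no move → L
n=3: →0(L), so W
n=4: →1(L), so W
n=5: →2(L), so W
n=6: →2(L), so W
n=7: →2(L), so W
n=8: →5(W), 4(W), 3(W) — all W, so L
n=9: →6(W), 5(W), 4(W) — all W, so L
n=10: →7(W), 6(W), 5(W) — all W, so L
n=11: →8(L), so W
n=12: →9(L), so W
n=13: →10(L), so W
n=14: →10(L), so W
n=15: →10(L), so W
n=16: →13(W), 12(W), 11(W) — all W, so L
n=17: →14(W), 13(W), 12(W) — all W, so L
n=18: →15(W), 14(W), 13(W) — all W, so L
n=19: →16(L), so W
n=20: →17(L), so W
n=21: →18(L), so W
n=22: →18(L), so W
n=23: →18(L), so W
n=24: →21(W), 20(W), 19(W) — all W, so L
n=25: →22(W), 21(W), 20(W) — all W, so L
n=26: →23(W), 22(W), 21(W) — all W, so L
n=27: →24(L), so W
n=28: →25(L), so W
n=29: →26(L), so W
n=30: →26(L), so W
n=31: →26(L), so W
n=32: →29(W), 28(W), 27(W) — all W, so L
n=33: →30(W), 29(W), 28(W) — all W, so L
n=34: →31(W), 30(W), 29(W) — all W, so L
n=35: →32(L), so W
n=36: →33(L), so W
n=37: →34(L), so W
n=38: →34(L), so W
n=39: →34(L), so W
n=40: →37(W), 36(W), 35(W) — all W, so L
n=41: →38(W), 37(W), 36(W) — all W, so L
n=42: →39(W), 38(W), 37(W) — all W, so L
n=43: →40(L), so W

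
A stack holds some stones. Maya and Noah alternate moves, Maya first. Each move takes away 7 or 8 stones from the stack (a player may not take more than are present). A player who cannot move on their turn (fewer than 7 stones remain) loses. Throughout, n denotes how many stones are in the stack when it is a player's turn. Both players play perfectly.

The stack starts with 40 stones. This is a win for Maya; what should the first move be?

Positions with no move are L. A position that does have a move is losing for the player to move precisely when every available move leads to a winning position for the opponent. Fill in the labels:
n=0: no move → L
n=1: no move → L
n=2: no move → L
n=3: no move → L
n=4: no move → L
n=5: no move → L
n=6: no move → L
n=7: reaches L-position 0 → W
n=8: reaches L-position 1 → W
n=9: reaches L-position 2 → W
n=10: reaches L-position 3 → W
n=11: reaches L-position 4 → W
n=12: reaches L-position 5 → W
n=13: reaches L-position 6 → W
n=14: reaches L-position 6 → W
n=15: only reaches 8(W), 7(W), all W → L
n=16: only reaches 9(W), 8(W), all W → L
n=17: only reaches 10(W), 9(W), all W → L
n=18: only reaches 11(W), 10(W), all W → L
n=19: only reaches 12(W), 11(W), all W → L
n=20: only reaches 13(W), 12(W), all W → L
n=21: only reaches 14(W), 13(W), all W → L
n=22: reaches L-position 15 → W
n=23: reaches L-position 16 → W
n=24: reaches L-position 17 → W
n=25: reaches L-position 18 → W
n=26: reaches L-position 19 → W
n=27: reaches L-position 20 → W
n=28: reaches L-position 21 → W
n=29: reaches L-position 21 → W
n=30: only reaches 23(W), 22(W), all W → L
n=31: only reaches 24(W), 23(W), all W → L
n=32: only reaches 25(W), 24(W), all W → L
n=33: only reaches 26(W), 25(W), all W → L
n=34: only reaches 27(W), 26(W), all W → L
n=35: only reaches 28(W), 27(W), all W → L
n=36: only reaches 29(W), 28(W), all W → L
n=37: reaches L-position 30 → W
n=38: reaches L-position 31 → W
n=39: reaches L-position 32 → W
n=40: reaches L-position 33 → W
From 40, the L positions reachable in one move are: 33, 32. Any move reaching one of these is winning.

Remove 7, leaving 33.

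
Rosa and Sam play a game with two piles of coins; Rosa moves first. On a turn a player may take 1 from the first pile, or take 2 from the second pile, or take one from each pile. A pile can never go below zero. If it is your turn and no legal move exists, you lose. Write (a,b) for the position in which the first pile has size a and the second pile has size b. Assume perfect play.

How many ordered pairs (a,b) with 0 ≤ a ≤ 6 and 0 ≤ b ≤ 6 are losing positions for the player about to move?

19

Classify positions by backward induction: terminal positions (no move available) are L. From any other position, the mover wins iff some move reaches an L.
Every move lowers a or b (never raises either), so fill the grid row by row in increasing a, and left to right within a row: each cell's successors are then already labelled.
      b=0  b=1  b=2  b=3  b=4  b=5  b=6
a=0:    L    L    W    W    L    L    W
a=1:    W    W    W    L    W    W    W
a=2:    L    L    W    W    W    L    L
a=3:    W    W    W    L    L    W    W
a=4:    L    L    W    W    W    W    L
a=5:    W    W    W    L    L    W    W
a=6:    L    L    W    W    W    W    L
Cells with no legal move (terminal, hence L): (0,0), (0,1).
The remaining L cells, each justified by listing all of its moves:
(0,4): →(0,2)(W) only, which is W, so L
(0,5): →(0,3)(W) only, which is W, so L
(1,3): →(0,3)(W), (1,1)(W), (0,2)(W) — all W, so L
(2,0): →(1,0)(W) only, which is W, so L
(2,1): →(1,1)(W), (1,0)(W) — all W, so L
(2,5): →(1,5)(W), (2,3)(W), (1,4)(W) — all W, so L
(2,6): →(1,6)(W), (2,4)(W), (1,5)(W) — all W, so L
(3,3): →(2,3)(W), (3,1)(W), (2,2)(W) — all W, so L
(3,4): →(2,4)(W), (3,2)(W), (2,3)(W) — all W, so L
(4,0): →(3,0)(W) only, which is W, so L
(4,1): →(3,1)(W), (3,0)(W) — all W, so L
(4,6): →(3,6)(W), (4,4)(W), (3,5)(W) — all W, so L
(5,3): →(4,3)(W), (5,1)(W), (4,2)(W) — all W, so L
(5,4): →(4,4)(W), (5,2)(W), (4,3)(W) — all W, so L
(6,0): →(5,0)(W) only, which is W, so L
(6,1): →(5,1)(W), (5,0)(W) — all W, so L
(6,6): →(5,6)(W), (6,4)(W), (5,5)(W) — all W, so L
Every other cell has at least one move into one of the L cells above, so it is W.
L cells per row: a=0: 4, a=1: 1, a=2: 4, a=3: 2, a=4: 3, a=5: 2, a=6: 3; total 19.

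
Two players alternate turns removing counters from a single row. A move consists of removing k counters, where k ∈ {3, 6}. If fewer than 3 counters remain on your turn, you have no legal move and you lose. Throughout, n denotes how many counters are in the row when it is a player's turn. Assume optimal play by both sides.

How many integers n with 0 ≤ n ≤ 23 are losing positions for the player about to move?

9

Work bottom-up. With no move the player to move loses. Otherwise the position is W if at least one move leads to an L position for the opponent, and L if every move leads to a W.
n=0: no move → L
n=1: no move → L
n=2: no move → L
n=3: reaches L-position 0 → W
n=4: reaches L-position 1 → W
n=5: reaches L-position 2 → W
n=6: reaches L-position 0 → W
n=7: reaches L-position 1 → W
n=8: reaches L-position 2 → W
n=9: only reaches 6(W), 3(W), all W → L
n=10: only reaches 7(W), 4(W), all W → L
n=11: only reaches 8(W), 5(W), all W → L
n=12: reaches L-position 9 → W
n=13: reaches L-position 10 → W
n=14: reaches L-position 11 → W
n=15: reaches L-position 9 → W
n=16: reaches L-position 10 → W
n=17: reaches L-position 11 → W
n=18: only reaches 15(W), 12(W), all W → L
n=19: only reaches 16(W), 13(W), all W → L
n=20: only reaches 17(W), 14(W), all W → L
n=21: reaches L-position 18 → W
n=22: reaches L-position 19 → W
n=23: reaches L-position 20 → W
L entries with 0 ≤ n ≤ 23: n = 0, 1, 2, 9, 10, 11, 18, 19, 20; that makes 9.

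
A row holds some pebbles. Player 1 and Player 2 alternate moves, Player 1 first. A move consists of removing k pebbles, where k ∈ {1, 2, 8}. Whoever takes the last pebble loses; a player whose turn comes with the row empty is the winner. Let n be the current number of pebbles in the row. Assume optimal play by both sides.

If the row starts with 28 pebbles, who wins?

Player 2 wins.

Label each position W (a win for the player to move) or L (a loss). A position with no legal move is W; any other position is W exactly when some move reaches an L, and L when every move reaches a W.
n=0: no move; the opponent has just taken the last pebble and therefore loses → W
n=1: the only move is to 0(W), a W ⇒ L
n=2: can move to 1, which is L ⇒ W
n=3: can move to 1, which is L ⇒ W
n=4: moves to 3(W), 2(W); every one is W ⇒ L
n=5: can move to 4, which is L ⇒ W
n=6: can move to 4, which is L ⇒ W
n=7: moves to 6(W), 5(W); every one is W ⇒ L
n=8: can move to 7, which is L ⇒ W
n=9: can move to 7, which is L ⇒ W
n=10: moves to 9(W), 8(W), 2(W); every one is W ⇒ L
n=11: can move to 10, which is L ⇒ W
n=12: can move to 10, which is L ⇒ W
n=13: moves to 12(W), 11(W), 5(W); every one is W ⇒ L
n=14: can move to 13, which is L ⇒ W
n=15: can move to 13, which is L ⇒ W
n=16: moves to 15(W), 14(W), 8(W); every one is W ⇒ L
n=17: can move to 16, which is L ⇒ W
n=18: can move to 16, which is L ⇒ W
n=19: moves to 18(W), 17(W), 11(W); every one is W ⇒ L
n=20: can move to 19, which is L ⇒ W
n=21: can move to 19, which is L ⇒ W
n=22: moves to 21(W), 20(W), 14(W); every one is W ⇒ L
n=23: can move to 22, which is L ⇒ W
n=24: can move to 22, which is L ⇒ W
n=25: moves to 24(W), 23(W), 17(W); every one is W ⇒ L
n=26: can move to 25, which is L ⇒ W
n=27: can move to 25, which is L ⇒ W
n=28: moves to 27(W), 26(W), 20(W); every one is W ⇒ L
Every move from 28 reaches a W position, so the mover loses.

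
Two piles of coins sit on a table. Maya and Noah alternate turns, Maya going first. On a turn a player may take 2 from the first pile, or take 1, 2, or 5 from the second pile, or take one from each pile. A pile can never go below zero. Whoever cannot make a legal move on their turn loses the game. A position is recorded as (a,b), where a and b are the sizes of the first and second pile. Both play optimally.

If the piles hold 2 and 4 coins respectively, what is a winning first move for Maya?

Move to (2,2).

Compute win/loss labels from the base case upward. A position with no move is L. Any other position is W if it can reach an L in one move, else L.
No move ever increases a pile, so every position that can arise here has a ≤ 2 and b ≤ 4; it is enough to label the cells with 0 ≤ a ≤ 2 and 0 ≤ b ≤ 4.
Every move lowers a or b (never raises either), so fill the grid row by row in increasing a, and left to right within a row: each cell's successors are then already labelled.
      b=0  b=1  b=2  b=3  b=4
a=0:    L    W    W    L    W
a=1:    L    W    W    L    W
a=2:    W    W    L    W    W
Cells with no legal move (terminal, hence L): (0,0), (1,0).
The remaining L cells, each justified by listing all of its moves:
(0,3): →(0,2)(W), (0,1)(W) — all W, so L
(1,3): →(1,2)(W), (1,1)(W), (0,2)(W) — all W, so L
(2,2): →(0,2)(W), (2,1)(W), (2,0)(W), (1,1)(W) — all W, so L
Every other cell has at least one move into one of the L cells above, so it is W.
From (2,4), the L positions reachable in one move are: (2,2), (1,3). Any move reaching one of these is winning.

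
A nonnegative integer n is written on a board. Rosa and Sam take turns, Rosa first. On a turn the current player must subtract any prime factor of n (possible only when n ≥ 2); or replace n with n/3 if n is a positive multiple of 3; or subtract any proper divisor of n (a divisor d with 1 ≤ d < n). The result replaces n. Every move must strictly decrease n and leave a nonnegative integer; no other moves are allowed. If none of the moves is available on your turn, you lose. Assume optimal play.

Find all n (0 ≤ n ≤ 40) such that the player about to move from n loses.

0, 1, 4, 9, 14, 20, 26, 32, 35, 38

Work bottom-up. With no move the player to move loses. Otherwise the position is W if at least one move leads to an L position for the opponent, and L if every move leads to a W.
n=0: no move → L
n=1: no move → L
n=2: reaches L-position 0 → W
n=3: reaches L-position 0 → W
n=4: only reaches 2(W), 3(W), all W → L
n=5: reaches L-position 0 → W
n=6: reaches L-position 4 → W
n=7: reaches L-position 0 → W
n=8: reaches L-position 4 → W
n=9: only reaches 3(W), 6(W), 8(W), all W → L
n=10: reaches L-position 9 → W
n=11: reaches L-position 0 → W
n=12: reaches L-position 4 → W
n=13: reaches L-position 0 → W
n=14: only reaches 7(W), 12(W), 13(W), all W → L
n=15: reaches L-position 14 → W
n=16: reaches L-position 14 → W
n=17: reaches L-position 0 → W
n=18: reaches L-position 9 → W
n=19: reaches L-position 0 → W
n=20: only reaches 10(W), 15(W), 16(W), 18(W), 19(W), all W → L
n=21: reaches L-position 14 → W
n=22: reaches L-position 20 → W
n=23: reaches L-position 0 → W
n=24: reaches L-position 20 → W
n=25: reaches L-position 20 → W
n=26: only reaches 13(W), 24(W), 25(W), all W → L
n=27: reaches L-position 9 → W
n=28: reaches L-position 14 → W
n=29: reaches L-position 0 → W
n=30: reaches L-position 20 → W
n=31: reaches L-position 0 → W
n=32: only reaches 16(W), 24(W), 28(W), 30(W), 31(W), all W → L
n=33: reaches L-position 32 → W
n=34: reaches L-position 32 → W
n=35: only reaches 28(W), 30(W), 34(W), all W → L
n=36: reaches L-position 32 → W
n=37: reaches L-position 0 → W
n=38: only reaches 19(W), 36(W), 37(W), all W → L
n=39: reaches L-position 26 → W
n=40: reaches L-position 20 → W
Reading off the rows marked L gives the requested list; there are 10 such values of n.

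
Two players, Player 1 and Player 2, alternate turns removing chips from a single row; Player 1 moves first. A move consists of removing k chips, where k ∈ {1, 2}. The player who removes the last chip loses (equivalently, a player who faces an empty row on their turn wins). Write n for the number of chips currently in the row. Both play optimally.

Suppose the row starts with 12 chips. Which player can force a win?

Work bottom-up. With no move the player to move wins. Otherwise the position is W if at least one move leads to an L position for the opponent, and L if every move leads to a W.
n=0: no move; the opponent has just taken the last chip and therefore loses → W
n=1: →0(W) only, which is W, so L
n=2: →1(L), so W
n=3: →1(L), so W
n=4: →3(W), 2(W) — all W, so L
n=5: →4(L), so W
n=6: →4(L), so W
n=7: →6(W), 5(W) — all W, so L
n=8: →7(L), so W
n=9: →7(L), so W
n=10: →9(W), 8(W) — all W, so L
n=11: →10(L), so W
n=12: →10(L), so W
The starting position 12 is W: Player 1 should remove 2, leaving 10, handing over an L position.

Player 1 wins.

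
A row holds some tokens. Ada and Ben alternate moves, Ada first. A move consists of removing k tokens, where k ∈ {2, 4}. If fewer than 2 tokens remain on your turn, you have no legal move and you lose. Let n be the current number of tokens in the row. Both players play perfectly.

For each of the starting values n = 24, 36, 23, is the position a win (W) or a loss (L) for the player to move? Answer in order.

Work bottom-up. With no move the player to move loses. Otherwise the position is W if at least one move leads to an L position for the opponent, and L if every move leads to a W.
n=0: no move → L
n=1: no move → L
n=2: →0(L), so W
n=3: →1(L), so W
n=4: →0(L), so W
n=5: →1(L), so W
n=6: →4(W), 2(W) — all W, so L
n=7: →5(W), 3(W) — all W, so L
n=8: →6(L), so W
n=9: →7(L), so W
n=10: →6(L), so W
n=11: →7(L), so W
n=12: →10(W), 8(W) — all W, so L
n=13: →11(W), 9(W) — all W, so L
n=14: →12(L), so W
n=15: →13(L), so W
n=16: →12(L), so W
n=17: →13(L), so W
n=18: →16(W), 14(W) — all W, so L
n=19: →17(W), 15(W) — all W, so L
n=20: →18(L), so W
n=21: →19(L), so W
n=22: →18(L), so W
n=23: →19(L), so W
n=24: →22(W), 20(W) — all W, so L
n=25: →23(W), 21(W) — all W, so L
n=26: →24(L), so W
n=27: →25(L), so W
n=28: →24(L), so W
n=29: →25(L), so W
n=30: →28(W), 26(W) — all W, so L
n=31: →29(W), 27(W) — all W, so L
n=32: →30(L), so W
n=33: →31(L), so W
n=34: →30(L), so W
n=35: →31(L), so W
n=36: →34(W), 32(W) — all W, so L

24: L, 36: L, 23: W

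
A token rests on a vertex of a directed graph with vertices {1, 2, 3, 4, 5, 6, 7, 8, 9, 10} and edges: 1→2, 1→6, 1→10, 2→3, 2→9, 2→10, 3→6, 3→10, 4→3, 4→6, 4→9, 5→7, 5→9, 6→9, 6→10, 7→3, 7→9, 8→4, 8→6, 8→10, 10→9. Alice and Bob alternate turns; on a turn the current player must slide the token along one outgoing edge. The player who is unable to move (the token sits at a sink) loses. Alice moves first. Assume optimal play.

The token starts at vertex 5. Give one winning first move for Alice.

Move to 9.

Label each position W (a win for the player to move) or L (a loss). A position with no legal move is L; any other position is W exactly when some move reaches an L, and L when every move reaches a W.
Every edge goes from a vertex to one that appears earlier in the order 9, 10, 6, 3, 7, 2, 4, 1, 8, 5, so processing vertices in that order labels each vertex after all of its successors.
9: no outgoing edge → L
10: →9(L), so W
6: →9(L), so W
3: →6(W), 10(W) — all W, so L
7: →3(L), so W
2: →3(L), so W
4: →3(L), so W
1: →2(W), 6(W), 10(W) — all W, so L
8: →4(W), 6(W), 10(W) — all W, so L
5: →9(L), so W
From 5, the L positions reachable in one move are: 9.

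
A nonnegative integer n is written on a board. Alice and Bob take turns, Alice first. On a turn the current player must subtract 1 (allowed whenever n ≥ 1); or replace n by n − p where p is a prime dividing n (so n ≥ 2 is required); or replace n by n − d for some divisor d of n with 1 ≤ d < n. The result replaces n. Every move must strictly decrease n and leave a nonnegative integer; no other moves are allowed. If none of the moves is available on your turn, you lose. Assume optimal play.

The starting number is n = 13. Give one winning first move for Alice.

Move to 0.

Classify positions by backward induction: terminal positions (no move available) are L. From any other position, the mover wins iff some move reaches an L.
n=0: no move → L
n=1: reaches L-position 0 → W
n=2: reaches L-position 0 → W
n=3: reaches L-position 0 → W
n=4: only reaches 2(W), 3(W), all W → L
n=5: reaches L-position 0 → W
n=6: reaches L-position 4 → W
n=7: reaches L-position 0 → W
n=8: reaches L-position 4 → W
n=9: only reaches 6(W), 8(W), all W → L
n=10: reaches L-position 9 → W
n=11: reaches L-position 0 → W
n=12: reaches L-position 9 → W
n=13: reaches L-position 0 → W
From 13, the L positions reachable in one move are: 0.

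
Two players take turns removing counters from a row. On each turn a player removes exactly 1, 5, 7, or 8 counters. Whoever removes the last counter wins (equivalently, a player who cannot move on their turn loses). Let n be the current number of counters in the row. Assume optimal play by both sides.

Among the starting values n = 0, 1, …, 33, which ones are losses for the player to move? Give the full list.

0, 2, 4, 6, 15, 17, 19, 21, 30, 32

Compute win/loss labels from the base case upward. A position with no move is L. Any other position is W if it can reach an L in one move, else L.
n=0: no move → L
n=1: W (go to 0, an L position)
n=2: L (sole option 1(W) is W)
n=3: W (go to 2, an L position)
n=4: L (sole option 3(W) is W)
n=5: W (go to 4, an L position)
n=6: L (options 5(W), 1(W) are all W)
n=7: W (go to 6, an L position)
n=8: W (go to 0, an L position)
n=9: W (go to 4, an L position)
n=10: W (go to 2, an L position)
n=11: W (go to 6, an L position)
n=12: W (go to 4, an L position)
n=13: W (go to 6, an L position)
n=14: W (go to 6, an L position)
n=15: L (options 14(W), 10(W), 8(W), 7(W) are all W)
n=16: W (go to 15, an L position)
n=17: L (options 16(W), 12(W), 10(W), 9(W) are all W)
n=18: W (go to 17, an L position)
n=19: L (options 18(W), 14(W), 12(W), 11(W) are all W)
n=20: W (go to 19, an L position)
n=21: L (options 20(W), 16(W), 14(W), 13(W) are all W)
n=22: W (go to 21, an L position)
n=23: W (go to 15, an L position)
n=24: W (go to 19, an L position)
n=25: W (go to 17, an L position)
n=26: W (go to 21, an L position)
n=27: W (go to 19, an L position)
n=28: W (go to 21, an L position)
n=29: W (go to 21, an L position)
n=30: L (options 29(W), 25(W), 23(W), 22(W) are all W)
n=31: W (go to 30, an L position)
n=32: L (options 31(W), 27(W), 25(W), 24(W) are all W)
n=33: W (go to 32, an L position)
The losing starting values of n are exactly the entries labelled L in this table (10 of them).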